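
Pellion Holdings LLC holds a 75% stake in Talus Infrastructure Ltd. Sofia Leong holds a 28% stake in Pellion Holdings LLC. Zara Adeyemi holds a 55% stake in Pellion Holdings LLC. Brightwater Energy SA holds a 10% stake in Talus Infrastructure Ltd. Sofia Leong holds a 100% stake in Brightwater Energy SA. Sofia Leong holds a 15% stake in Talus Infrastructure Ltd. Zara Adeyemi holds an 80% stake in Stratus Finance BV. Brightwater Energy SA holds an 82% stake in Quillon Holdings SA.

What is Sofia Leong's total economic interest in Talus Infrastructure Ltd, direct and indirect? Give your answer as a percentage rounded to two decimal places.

Sofia reaches Talus along 3 paths.
Via Pellion: 28% × 75% = 21%.
Direct stake: 15% = 15%.
Via Brightwater: 100% × 10% = 10%.
Total: 21% + 15% + 10% = 46%.
Rounded: 46.00%.

46.00%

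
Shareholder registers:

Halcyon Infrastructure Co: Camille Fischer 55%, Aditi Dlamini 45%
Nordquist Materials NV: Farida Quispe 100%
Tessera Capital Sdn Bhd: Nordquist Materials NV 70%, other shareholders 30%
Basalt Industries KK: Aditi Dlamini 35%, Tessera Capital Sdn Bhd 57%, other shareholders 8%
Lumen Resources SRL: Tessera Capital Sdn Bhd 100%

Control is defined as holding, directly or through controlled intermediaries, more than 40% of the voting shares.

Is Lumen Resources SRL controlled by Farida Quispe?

Farida holds 100% of Nordquist, so Farida controls Nordquist.
Nordquist holds 70% of Tessera, so Farida controls Tessera.
Tessera holds 100% of Lumen, so Farida controls Lumen.

Yes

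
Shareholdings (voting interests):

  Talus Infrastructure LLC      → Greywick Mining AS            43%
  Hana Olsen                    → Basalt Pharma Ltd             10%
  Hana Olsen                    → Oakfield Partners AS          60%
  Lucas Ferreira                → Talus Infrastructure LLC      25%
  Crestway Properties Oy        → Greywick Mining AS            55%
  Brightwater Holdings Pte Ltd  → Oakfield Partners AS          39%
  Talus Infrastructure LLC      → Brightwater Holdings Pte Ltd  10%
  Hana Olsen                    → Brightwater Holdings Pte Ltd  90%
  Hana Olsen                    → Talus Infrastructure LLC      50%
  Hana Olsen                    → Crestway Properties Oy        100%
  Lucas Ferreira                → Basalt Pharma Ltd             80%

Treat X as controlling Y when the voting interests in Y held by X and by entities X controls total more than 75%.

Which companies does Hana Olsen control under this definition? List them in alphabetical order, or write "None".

Hana holds 90% of Brightwater, so Hana controls Brightwater.
Hana holds 100% of Crestway, so Hana controls Crestway.
Brightwater and Hana together hold 39% + 60% = 99% of Oakfield, so Hana controls Oakfield.
No other company's threshold is met.

Brightwater Holdings Pte Ltd, Crestway Properties Oy, Oakfield Partners AS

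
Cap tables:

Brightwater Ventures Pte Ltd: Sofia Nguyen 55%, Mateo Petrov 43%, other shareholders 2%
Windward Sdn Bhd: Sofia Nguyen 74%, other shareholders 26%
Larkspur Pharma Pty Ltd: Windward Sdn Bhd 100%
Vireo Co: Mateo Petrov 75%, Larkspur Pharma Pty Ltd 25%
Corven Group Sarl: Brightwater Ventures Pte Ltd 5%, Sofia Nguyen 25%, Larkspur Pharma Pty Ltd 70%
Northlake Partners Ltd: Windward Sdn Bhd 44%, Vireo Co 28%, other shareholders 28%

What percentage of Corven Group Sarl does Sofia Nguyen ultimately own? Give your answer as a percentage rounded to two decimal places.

79.55%

Sofia reaches Corven along 3 paths.
Via Brightwater: 55% × 5% = 2.75%.
Direct stake: 25% = 25%.
Via Windward → Larkspur: 74% × 100% × 70% = 51.8%.
Total: 2.75% + 25% + 51.8% = 79.55%.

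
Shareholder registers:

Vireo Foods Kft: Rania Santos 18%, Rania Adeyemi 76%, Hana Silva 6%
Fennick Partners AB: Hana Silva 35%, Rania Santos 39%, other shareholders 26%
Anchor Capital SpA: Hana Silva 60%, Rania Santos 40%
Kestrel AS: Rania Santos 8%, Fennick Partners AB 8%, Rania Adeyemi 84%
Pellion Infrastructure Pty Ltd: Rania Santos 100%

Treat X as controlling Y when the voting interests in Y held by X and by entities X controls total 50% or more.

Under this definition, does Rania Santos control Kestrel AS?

No

Rania Santos holds 100% of Pellion, so Rania Santos controls Pellion.
In Kestrel, Rania Santos's side holds only 8%, not ≥ 50%.
So Rania Santos does not control Kestrel.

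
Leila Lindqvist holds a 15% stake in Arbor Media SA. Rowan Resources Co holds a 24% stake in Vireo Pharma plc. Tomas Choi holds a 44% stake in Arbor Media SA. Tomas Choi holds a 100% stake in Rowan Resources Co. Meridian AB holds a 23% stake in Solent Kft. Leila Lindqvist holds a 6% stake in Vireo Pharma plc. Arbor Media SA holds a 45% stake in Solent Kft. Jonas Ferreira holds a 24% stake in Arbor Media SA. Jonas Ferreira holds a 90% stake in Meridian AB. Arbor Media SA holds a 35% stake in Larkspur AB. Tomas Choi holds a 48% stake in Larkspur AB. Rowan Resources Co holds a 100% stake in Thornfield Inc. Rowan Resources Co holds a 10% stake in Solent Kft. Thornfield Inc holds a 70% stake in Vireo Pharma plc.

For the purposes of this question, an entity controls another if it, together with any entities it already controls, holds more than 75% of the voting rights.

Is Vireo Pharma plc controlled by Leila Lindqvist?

Leila's largest direct stake is 15% in Arbor, which does not meet the threshold, so Leila controls no company.
In Vireo, Leila's side holds only 6%, not > 75%.
So Leila does not control Vireo.

No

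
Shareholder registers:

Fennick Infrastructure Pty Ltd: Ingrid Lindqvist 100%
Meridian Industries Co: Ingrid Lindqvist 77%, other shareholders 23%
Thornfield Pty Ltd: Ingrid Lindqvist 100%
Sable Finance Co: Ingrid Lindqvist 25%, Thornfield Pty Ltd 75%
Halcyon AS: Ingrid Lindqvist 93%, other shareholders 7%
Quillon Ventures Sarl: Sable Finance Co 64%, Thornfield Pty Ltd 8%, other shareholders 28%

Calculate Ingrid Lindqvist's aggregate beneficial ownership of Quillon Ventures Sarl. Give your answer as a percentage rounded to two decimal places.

72.00%

Ingrid reaches Quillon along 3 paths.
Via Sable: 25% × 64% = 16%.
Via Thornfield → Sable: 100% × 75% × 64% = 48%.
Via Thornfield: 100% × 8% = 8%.
Total: 16% + 48% + 8% = 72%.
Rounded: 72.00%.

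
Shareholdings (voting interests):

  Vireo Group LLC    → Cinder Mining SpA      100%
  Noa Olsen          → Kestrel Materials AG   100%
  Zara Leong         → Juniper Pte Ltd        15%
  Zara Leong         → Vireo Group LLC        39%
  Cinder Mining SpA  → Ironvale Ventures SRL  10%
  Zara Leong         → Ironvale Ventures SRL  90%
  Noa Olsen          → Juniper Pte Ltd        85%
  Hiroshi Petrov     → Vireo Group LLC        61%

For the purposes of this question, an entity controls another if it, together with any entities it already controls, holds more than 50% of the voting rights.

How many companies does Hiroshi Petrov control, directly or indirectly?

2

Hiroshi holds 61% of Vireo, so Hiroshi controls Vireo.
Vireo holds 100% of Cinder, so Hiroshi controls Cinder.
No other company's threshold is met.
Hiroshi controls 2 companies.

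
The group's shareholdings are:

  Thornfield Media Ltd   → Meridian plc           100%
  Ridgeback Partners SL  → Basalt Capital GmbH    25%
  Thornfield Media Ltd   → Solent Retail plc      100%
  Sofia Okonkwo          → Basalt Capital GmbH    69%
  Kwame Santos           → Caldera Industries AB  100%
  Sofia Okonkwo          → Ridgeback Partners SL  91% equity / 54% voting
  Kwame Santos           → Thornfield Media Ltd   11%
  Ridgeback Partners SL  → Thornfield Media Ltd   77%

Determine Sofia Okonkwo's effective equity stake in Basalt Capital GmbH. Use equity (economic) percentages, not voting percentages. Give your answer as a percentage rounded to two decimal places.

91.75%

Sofia reaches Basalt along 2 paths.
Direct stake: 69% = 69%.
Via Ridgeback: 91% × 25% = 22.75%.
Total: 69% + 22.75% = 91.75%.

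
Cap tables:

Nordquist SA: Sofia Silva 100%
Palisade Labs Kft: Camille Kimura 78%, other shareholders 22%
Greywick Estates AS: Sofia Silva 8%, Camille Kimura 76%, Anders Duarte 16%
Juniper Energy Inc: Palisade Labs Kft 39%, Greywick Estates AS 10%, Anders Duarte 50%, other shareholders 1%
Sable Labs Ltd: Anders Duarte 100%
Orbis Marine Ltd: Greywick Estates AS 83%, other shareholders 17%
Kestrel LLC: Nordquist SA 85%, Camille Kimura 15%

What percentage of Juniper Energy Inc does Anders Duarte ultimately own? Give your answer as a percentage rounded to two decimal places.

51.60%

Anders reaches Juniper along 2 paths.
Via Greywick: 16% × 10% = 1.6%.
Direct stake: 50% = 50%.
Total: 1.6% + 50% = 51.6%.
Rounded: 51.60%.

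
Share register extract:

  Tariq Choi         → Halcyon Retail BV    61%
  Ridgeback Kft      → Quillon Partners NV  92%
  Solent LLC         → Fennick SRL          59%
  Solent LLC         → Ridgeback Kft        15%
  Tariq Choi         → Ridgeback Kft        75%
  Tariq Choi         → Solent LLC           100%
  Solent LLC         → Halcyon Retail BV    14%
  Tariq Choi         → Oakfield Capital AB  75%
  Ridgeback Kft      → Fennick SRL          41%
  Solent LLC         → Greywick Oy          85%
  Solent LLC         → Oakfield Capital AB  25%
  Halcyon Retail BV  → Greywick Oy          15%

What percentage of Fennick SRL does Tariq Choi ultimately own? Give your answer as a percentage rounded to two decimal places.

95.90%

Tariq reaches Fennick along 3 paths.
Via Solent → Ridgeback: 100% × 15% × 41% = 6.15%.
Via Ridgeback: 75% × 41% = 30.75%.
Via Solent: 100% × 59% = 59%.
Total: 6.15% + 30.75% + 59% = 95.9%.
Rounded: 95.90%.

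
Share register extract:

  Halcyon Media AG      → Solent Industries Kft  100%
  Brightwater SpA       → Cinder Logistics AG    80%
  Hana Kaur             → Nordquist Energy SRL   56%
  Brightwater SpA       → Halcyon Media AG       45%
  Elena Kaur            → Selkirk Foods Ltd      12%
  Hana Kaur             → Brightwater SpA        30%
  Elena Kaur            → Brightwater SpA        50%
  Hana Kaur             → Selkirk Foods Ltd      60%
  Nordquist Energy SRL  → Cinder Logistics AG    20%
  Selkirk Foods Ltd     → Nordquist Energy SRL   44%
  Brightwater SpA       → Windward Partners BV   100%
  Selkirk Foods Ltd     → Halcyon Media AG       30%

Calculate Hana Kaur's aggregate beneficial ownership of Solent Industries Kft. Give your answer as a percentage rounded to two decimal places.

Hana reaches Solent along 2 paths.
Via Selkirk → Halcyon: 60% × 30% × 100% = 18%.
Via Brightwater → Halcyon: 30% × 45% × 100% = 13.5%.
Total: 18% + 13.5% = 31.5%.
Rounded: 31.50%.

31.50%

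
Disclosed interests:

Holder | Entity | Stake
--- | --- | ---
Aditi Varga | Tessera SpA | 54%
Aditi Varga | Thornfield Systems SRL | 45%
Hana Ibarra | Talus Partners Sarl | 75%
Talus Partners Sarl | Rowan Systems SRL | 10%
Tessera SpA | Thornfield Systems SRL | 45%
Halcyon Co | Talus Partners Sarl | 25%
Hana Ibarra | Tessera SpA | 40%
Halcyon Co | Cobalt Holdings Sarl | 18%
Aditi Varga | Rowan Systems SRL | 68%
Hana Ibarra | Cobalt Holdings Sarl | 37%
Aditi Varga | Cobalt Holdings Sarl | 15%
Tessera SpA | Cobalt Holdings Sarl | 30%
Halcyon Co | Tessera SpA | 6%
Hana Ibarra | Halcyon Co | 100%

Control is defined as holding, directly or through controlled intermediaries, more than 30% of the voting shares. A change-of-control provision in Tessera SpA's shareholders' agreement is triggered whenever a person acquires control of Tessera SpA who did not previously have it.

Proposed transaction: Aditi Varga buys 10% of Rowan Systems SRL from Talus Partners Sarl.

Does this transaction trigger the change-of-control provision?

The purchase adds only to Aditi's holdings (Talus's stake shrinks), so Aditi is the only person who could newly come to control Tessera.
Aditi holds 54% of Tessera, so Aditi controls Tessera.
So Aditi already controls Tessera before the transaction.
After the purchase, Aditi's direct stake in Rowan rises to 68% + 10% = 78%, and Talus's stake falls to 0%.
Aditi controlled Tessera already, so this is not a new person acquiring control; every other person's position is unchanged or reduced.
No new person acquires control, so the clause is not triggered.

No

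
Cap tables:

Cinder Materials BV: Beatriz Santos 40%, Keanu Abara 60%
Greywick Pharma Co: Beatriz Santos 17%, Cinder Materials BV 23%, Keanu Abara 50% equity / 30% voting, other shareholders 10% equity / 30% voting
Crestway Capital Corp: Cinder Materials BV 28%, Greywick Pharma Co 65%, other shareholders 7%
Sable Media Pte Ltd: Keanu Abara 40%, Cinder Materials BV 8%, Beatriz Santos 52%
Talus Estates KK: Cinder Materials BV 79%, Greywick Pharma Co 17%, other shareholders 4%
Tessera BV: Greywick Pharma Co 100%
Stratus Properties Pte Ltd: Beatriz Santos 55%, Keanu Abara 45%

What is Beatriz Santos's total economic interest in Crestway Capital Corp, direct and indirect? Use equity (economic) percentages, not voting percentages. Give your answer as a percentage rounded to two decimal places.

28.23%

Beatriz reaches Crestway along 3 paths.
Via Cinder: 40% × 28% = 11.2%.
Via Greywick: 17% × 65% = 11.05%.
Via Cinder → Greywick: 40% × 23% × 65% = 5.98%.
Total: 11.2% + 11.05% + 5.98% = 28.23%.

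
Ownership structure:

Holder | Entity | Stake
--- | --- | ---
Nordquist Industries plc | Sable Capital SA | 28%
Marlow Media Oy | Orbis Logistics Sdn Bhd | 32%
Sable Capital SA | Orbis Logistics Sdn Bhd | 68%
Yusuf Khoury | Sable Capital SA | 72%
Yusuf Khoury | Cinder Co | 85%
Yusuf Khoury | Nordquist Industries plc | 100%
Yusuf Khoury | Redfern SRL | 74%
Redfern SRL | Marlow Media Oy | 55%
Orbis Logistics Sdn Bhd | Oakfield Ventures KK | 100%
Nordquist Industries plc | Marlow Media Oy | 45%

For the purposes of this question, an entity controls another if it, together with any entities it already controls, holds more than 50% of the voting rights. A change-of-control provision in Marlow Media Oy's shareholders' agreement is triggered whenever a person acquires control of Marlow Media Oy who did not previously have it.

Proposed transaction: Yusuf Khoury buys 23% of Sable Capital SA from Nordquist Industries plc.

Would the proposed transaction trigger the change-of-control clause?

The purchase adds only to Yusuf's holdings (Nordquist's stake shrinks), so Yusuf is the only person who could newly come to control Marlow.
Yusuf holds 100% of Nordquist, so Yusuf controls Nordquist.
Yusuf holds 74% of Redfern, so Yusuf controls Redfern.
Redfern and Nordquist together hold 55% + 45% = 100% of Marlow, so Yusuf controls Marlow.
So Yusuf already controls Marlow before the transaction.
After the purchase, Yusuf's direct stake in Sable rises to 72% + 23% = 95%, and Nordquist's stake falls to 5%.
Yusuf controlled Marlow already, so this is not a new person acquiring control; every other person's position is unchanged or reduced.
No new person acquires control, so the clause is not triggered.

No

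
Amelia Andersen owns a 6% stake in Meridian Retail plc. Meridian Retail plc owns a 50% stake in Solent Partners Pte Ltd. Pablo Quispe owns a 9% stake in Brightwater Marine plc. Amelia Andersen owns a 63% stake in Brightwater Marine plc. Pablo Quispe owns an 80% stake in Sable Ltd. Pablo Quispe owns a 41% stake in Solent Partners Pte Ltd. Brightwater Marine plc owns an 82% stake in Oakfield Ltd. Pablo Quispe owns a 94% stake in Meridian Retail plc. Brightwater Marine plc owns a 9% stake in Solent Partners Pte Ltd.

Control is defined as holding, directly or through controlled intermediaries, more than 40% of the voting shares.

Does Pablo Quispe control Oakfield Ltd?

No

Pablo holds 80% of Sable, so Pablo controls Sable.
Pablo holds 94% of Meridian, so Pablo controls Meridian.
Meridian and Pablo together hold 50% + 41% = 91% of Solent, so Pablo controls Solent.
Neither Pablo nor any entity Pablo controls holds any voting interest in Oakfield.
So Pablo does not control Oakfield.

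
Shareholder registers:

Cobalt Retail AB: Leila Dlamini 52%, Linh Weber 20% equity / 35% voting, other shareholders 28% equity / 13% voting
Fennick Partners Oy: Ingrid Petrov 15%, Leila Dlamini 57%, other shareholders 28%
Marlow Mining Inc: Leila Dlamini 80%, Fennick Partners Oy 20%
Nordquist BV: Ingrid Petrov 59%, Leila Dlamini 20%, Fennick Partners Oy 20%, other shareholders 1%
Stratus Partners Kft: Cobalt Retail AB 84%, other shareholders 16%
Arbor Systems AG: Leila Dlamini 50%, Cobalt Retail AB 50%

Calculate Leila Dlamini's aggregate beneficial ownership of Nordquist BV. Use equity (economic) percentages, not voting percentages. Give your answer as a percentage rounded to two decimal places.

Leila reaches Nordquist along 2 paths.
Direct stake: 20% = 20%.
Via Fennick: 57% × 20% = 11.4%.
Total: 20% + 11.4% = 31.4%.
Rounded: 31.40%.

31.40%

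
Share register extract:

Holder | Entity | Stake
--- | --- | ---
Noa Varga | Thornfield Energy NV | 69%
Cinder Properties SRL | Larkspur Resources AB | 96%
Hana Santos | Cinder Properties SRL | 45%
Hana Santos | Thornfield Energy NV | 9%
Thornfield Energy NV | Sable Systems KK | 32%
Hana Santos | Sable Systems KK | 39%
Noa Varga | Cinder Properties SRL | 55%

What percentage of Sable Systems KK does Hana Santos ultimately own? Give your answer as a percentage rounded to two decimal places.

41.88%

Hana reaches Sable along 2 paths.
Direct stake: 39% = 39%.
Via Thornfield: 9% × 32% = 2.88%.
Total: 39% + 2.88% = 41.88%.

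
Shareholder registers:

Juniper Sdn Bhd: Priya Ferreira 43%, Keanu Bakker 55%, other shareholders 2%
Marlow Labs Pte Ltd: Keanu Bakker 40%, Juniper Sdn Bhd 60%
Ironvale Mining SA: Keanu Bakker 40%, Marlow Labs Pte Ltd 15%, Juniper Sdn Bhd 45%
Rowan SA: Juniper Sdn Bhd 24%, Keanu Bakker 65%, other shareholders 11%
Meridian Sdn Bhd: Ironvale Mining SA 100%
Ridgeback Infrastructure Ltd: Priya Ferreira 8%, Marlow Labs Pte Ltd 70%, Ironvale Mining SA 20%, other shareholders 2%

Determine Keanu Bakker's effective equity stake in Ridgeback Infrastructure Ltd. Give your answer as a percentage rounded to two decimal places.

66.24%

Keanu reaches Ridgeback along 6 paths.
Via Marlow: 40% × 70% = 28%.
Via Juniper → Marlow: 55% × 60% × 70% = 23.1%.
Via Ironvale: 40% × 20% = 8%.
Via Marlow → Ironvale: 40% × 15% × 20% = 1.2%.
Via Juniper → Marlow → Ironvale: 55% × 60% × 15% × 20% = 0.99%.
Via Juniper → Ironvale: 55% × 45% × 20% = 4.95%.
Total: 28% + 23.1% + 8% + 1.2% + 0.99% + 4.95% = 66.24%.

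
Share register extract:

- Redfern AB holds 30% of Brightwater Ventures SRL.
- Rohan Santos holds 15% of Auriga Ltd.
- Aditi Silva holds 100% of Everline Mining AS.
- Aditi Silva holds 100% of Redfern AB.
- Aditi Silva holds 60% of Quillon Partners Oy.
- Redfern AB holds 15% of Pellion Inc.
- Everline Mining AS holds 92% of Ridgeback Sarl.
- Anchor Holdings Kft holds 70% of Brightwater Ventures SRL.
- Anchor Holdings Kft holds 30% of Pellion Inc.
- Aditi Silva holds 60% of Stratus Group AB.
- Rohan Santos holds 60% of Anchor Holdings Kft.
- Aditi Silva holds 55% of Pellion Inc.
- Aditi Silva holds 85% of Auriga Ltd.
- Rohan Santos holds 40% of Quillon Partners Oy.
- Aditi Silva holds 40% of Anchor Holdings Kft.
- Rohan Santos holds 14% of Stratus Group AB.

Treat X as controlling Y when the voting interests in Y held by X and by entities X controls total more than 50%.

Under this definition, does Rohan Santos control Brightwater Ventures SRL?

Rohan holds 60% of Anchor, so Rohan controls Anchor.
Anchor holds 70% of Brightwater, so Rohan controls Brightwater.

Yes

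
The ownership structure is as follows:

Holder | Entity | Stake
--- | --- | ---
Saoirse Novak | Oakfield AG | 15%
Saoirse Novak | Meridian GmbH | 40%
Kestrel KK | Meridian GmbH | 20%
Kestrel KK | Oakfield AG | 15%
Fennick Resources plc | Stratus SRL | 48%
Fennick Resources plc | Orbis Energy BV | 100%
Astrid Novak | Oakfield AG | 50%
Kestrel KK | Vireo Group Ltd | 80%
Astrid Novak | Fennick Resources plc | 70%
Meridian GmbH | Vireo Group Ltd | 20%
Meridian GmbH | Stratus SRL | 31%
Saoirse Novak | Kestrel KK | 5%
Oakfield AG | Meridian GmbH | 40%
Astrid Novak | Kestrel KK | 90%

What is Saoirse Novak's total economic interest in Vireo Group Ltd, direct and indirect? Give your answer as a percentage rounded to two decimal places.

13.46%

Saoirse reaches Vireo along 5 paths.
Via Kestrel → Meridian: 5% × 20% × 20% = 0.2%.
Via Meridian: 40% × 20% = 8%.
Via Oakfield → Meridian: 15% × 40% × 20% = 1.2%.
Via Kestrel → Oakfield → Meridian: 5% × 15% × 40% × 20% = 0.06%.
Via Kestrel: 5% × 80% = 4%.
Total: 0.2% + 8% + 1.2% + 0.06% + 4% = 13.46%.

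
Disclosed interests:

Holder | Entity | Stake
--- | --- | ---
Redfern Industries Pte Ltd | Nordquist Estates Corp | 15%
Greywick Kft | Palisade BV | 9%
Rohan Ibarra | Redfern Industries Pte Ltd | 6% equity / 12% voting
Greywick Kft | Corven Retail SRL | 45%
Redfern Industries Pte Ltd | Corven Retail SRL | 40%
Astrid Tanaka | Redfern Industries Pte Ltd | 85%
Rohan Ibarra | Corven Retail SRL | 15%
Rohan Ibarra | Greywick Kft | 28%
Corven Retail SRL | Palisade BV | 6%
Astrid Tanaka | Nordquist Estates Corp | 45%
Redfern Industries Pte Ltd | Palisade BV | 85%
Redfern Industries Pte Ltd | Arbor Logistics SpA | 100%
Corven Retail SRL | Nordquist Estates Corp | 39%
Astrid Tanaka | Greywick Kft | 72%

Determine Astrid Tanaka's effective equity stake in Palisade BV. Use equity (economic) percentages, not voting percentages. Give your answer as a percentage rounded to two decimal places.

82.71%

Astrid reaches Palisade along 4 paths.
Via Greywick: 72% × 9% = 6.48%.
Via Redfern: 85% × 85% = 72.25%.
Via Greywick → Corven: 72% × 45% × 6% = 1.944%.
Via Redfern → Corven: 85% × 40% × 6% = 2.04%.
Total: 6.48% + 72.25% + 1.944% + 2.04% = 82.714%.
Rounded: 82.71%.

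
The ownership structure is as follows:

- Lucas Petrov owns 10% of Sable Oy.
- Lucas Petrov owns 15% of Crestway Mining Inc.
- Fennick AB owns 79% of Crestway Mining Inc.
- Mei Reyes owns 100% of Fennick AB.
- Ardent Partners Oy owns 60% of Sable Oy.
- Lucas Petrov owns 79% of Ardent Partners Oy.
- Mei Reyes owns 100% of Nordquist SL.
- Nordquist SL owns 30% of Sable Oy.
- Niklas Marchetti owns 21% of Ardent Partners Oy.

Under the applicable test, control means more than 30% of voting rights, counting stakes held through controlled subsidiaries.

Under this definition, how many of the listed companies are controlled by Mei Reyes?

Mei holds 100% of Nordquist, so Mei controls Nordquist.
Mei holds 100% of Fennick, so Mei controls Fennick.
Fennick holds 79% of Crestway, so Mei controls Crestway.
No other company's threshold is met.
Mei controls 3 companies.

3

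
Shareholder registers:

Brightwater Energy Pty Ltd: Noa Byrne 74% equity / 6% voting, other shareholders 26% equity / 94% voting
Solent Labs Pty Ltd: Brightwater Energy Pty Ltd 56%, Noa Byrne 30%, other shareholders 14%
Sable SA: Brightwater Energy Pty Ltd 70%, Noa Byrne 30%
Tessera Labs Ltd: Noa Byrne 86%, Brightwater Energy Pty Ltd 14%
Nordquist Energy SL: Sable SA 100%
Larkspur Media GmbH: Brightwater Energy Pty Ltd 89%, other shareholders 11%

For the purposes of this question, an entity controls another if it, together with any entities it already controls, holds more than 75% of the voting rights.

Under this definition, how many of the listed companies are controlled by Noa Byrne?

1

Noa holds 86% of Tessera, so Noa controls Tessera.
No other company's threshold is met.
Noa controls 1 company.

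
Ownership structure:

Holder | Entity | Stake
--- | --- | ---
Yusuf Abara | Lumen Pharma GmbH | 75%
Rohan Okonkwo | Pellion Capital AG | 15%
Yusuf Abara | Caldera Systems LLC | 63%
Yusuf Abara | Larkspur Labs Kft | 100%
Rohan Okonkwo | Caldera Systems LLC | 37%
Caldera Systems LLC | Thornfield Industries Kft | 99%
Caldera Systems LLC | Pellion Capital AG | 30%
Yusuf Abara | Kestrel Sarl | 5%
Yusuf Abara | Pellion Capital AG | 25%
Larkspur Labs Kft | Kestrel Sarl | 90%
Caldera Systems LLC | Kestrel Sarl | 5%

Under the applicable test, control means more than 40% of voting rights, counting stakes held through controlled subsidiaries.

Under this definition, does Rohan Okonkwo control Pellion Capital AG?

No

Rohan's largest direct stake is 37% in Caldera, which does not meet the threshold, so Rohan controls no company.
In Pellion, Rohan's side holds only 15%, not > 40%.
So Rohan does not control Pellion.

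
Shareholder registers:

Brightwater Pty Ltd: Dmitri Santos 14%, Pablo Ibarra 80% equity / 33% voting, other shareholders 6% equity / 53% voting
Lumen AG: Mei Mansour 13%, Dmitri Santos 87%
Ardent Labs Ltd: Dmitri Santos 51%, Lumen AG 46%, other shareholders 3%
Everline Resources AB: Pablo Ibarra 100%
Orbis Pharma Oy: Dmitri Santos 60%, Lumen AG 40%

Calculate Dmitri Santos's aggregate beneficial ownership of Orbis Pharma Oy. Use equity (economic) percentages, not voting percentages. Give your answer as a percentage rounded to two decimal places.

Dmitri reaches Orbis along 2 paths.
Direct stake: 60% = 60%.
Via Lumen: 87% × 40% = 34.8%.
Total: 60% + 34.8% = 94.8%.
Rounded: 94.80%.

94.80%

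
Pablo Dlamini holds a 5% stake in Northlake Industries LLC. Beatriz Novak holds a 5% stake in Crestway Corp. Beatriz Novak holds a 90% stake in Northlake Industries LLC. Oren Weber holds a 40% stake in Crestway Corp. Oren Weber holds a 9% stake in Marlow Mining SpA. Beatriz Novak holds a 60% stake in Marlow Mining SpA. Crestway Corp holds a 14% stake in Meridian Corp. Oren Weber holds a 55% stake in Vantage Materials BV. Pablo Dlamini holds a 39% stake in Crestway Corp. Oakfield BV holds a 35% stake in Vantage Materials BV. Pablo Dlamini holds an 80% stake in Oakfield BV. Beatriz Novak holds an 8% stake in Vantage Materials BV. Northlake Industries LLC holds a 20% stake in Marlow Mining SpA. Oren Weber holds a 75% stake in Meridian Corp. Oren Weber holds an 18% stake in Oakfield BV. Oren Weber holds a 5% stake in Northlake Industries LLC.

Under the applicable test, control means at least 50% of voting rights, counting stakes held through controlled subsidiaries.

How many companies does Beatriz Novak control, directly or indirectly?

Beatriz holds 90% of Northlake, so Beatriz controls Northlake.
Northlake and Beatriz together hold 20% + 60% = 80% of Marlow, so Beatriz controls Marlow.
No other company's threshold is met.
Beatriz controls 2 companies.

2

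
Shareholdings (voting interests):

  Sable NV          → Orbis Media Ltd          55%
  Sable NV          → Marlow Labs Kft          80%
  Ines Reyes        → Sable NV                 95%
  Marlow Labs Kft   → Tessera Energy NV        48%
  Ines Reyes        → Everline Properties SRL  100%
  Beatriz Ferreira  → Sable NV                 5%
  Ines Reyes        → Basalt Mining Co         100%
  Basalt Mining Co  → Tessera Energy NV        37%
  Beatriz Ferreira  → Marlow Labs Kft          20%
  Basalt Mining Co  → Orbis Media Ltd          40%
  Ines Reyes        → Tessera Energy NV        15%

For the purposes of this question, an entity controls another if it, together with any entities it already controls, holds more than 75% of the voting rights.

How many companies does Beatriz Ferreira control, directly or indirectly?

0

Beatriz's largest direct stake is 20% in Marlow, which does not meet the threshold.
Beatriz controls 0 companies.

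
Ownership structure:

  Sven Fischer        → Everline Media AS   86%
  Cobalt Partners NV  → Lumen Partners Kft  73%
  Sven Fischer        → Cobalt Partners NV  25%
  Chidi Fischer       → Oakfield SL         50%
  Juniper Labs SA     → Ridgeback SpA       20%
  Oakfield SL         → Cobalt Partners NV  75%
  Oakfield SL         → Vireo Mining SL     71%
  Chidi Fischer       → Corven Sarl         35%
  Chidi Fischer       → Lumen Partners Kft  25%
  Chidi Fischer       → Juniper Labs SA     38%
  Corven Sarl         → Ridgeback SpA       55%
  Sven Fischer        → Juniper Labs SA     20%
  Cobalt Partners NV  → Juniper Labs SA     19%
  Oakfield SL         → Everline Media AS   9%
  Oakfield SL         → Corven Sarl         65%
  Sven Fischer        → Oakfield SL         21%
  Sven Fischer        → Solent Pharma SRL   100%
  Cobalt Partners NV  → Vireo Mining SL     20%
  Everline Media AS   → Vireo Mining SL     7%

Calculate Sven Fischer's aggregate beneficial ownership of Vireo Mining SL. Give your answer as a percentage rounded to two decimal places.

29.21%

Sven reaches Vireo along 5 paths.
Via Everline: 86% × 7% = 6.02%.
Via Oakfield → Everline: 21% × 9% × 7% = 0.1323%.
Via Oakfield → Cobalt: 21% × 75% × 20% = 3.15%.
Via Cobalt: 25% × 20% = 5%.
Via Oakfield: 21% × 71% = 14.91%.
Total: 6.02% + 0.1323% + 3.15% + 5% + 14.91% = 29.2123%.
Rounded: 29.21%.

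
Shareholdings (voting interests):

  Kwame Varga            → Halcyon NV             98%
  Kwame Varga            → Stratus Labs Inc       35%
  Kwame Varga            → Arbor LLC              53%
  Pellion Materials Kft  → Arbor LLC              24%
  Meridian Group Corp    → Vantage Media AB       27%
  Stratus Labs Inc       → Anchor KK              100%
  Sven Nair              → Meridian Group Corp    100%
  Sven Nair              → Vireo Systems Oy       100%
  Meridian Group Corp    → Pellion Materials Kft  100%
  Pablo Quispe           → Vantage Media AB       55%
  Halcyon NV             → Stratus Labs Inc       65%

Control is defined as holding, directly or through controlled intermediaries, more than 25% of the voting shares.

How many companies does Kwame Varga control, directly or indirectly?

Kwame holds 98% of Halcyon, so Kwame controls Halcyon.
Halcyon and Kwame together hold 65% + 35% = 100% of Stratus, so Kwame controls Stratus.
Stratus holds 100% of Anchor, so Kwame controls Anchor.
Kwame holds 53% of Arbor, so Kwame controls Arbor.
No other company's threshold is met.
Kwame controls 4 companies.

4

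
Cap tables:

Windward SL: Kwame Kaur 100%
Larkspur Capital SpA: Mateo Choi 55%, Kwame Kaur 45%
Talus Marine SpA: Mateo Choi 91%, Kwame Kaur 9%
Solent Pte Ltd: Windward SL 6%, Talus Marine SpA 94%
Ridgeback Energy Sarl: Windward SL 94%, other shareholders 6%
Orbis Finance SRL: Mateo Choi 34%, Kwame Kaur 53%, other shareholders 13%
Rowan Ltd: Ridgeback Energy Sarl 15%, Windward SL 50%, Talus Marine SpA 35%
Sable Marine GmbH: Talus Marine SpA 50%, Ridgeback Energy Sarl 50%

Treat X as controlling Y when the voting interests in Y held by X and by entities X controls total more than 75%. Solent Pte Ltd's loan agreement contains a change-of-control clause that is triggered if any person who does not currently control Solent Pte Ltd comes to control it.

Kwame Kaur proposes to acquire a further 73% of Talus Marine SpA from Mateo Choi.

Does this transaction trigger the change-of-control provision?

Yes

The purchase adds only to Kwame's holdings (Mateo's stake shrinks), so Kwame is the only person who could newly come to control Solent.
Kwame holds 100% of Windward, so Kwame controls Windward.
Windward holds 94% of Ridgeback, so Kwame controls Ridgeback.
In Solent, Kwame's side holds only 6%, not > 75%.
So before the transaction, Kwame does not control Solent.
After the purchase, Kwame's direct stake in Talus rises to 9% + 73% = 82%, and Mateo's stake falls to 18%.
Kwame holds 82% of Talus, so Kwame controls Talus.
Windward and Talus together hold 6% + 94% = 100% of Solent, so Kwame controls Solent.
Kwame did not control Solent before and does after, so the clause is triggered.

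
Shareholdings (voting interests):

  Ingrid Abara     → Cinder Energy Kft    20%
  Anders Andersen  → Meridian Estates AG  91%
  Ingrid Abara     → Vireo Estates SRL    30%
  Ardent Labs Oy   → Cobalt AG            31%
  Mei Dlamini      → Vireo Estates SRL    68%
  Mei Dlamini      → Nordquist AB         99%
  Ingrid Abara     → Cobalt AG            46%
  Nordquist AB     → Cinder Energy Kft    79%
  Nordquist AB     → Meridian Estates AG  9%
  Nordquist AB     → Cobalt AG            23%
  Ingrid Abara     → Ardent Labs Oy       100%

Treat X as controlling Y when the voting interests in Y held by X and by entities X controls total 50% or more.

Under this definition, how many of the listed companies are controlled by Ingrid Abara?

2

Ingrid holds 100% of Ardent, so Ingrid controls Ardent.
Ardent and Ingrid together hold 31% + 46% = 77% of Cobalt, so Ingrid controls Cobalt.
No other company's threshold is met.
Ingrid controls 2 companies.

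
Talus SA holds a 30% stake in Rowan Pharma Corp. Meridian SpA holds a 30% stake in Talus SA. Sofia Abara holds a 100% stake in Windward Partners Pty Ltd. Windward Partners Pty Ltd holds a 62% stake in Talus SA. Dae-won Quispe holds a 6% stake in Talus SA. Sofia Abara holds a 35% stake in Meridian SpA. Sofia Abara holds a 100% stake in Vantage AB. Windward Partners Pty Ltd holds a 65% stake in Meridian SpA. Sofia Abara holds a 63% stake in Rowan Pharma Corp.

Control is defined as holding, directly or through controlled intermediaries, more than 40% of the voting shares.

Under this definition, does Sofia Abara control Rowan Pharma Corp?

Yes

Sofia holds 100% of Windward, so Sofia controls Windward.
Windward and Sofia together hold 65% + 35% = 100% of Meridian, so Sofia controls Meridian.
Meridian and Windward together hold 30% + 62% = 92% of Talus, so Sofia controls Talus.
Sofia and Talus together hold 63% + 30% = 93% of Rowan, so Sofia controls Rowan.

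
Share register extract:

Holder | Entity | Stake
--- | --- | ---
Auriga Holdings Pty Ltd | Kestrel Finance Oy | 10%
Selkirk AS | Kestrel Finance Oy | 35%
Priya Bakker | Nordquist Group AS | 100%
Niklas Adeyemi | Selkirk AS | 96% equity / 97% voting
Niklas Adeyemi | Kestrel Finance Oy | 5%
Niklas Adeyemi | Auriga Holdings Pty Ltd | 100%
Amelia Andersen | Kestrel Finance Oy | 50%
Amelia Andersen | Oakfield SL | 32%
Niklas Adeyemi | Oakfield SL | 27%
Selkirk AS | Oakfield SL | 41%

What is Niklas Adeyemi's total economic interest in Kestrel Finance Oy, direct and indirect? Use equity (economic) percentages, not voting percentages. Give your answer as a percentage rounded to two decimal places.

Niklas reaches Kestrel along 3 paths.
Via Auriga: 100% × 10% = 10%.
Via Selkirk: 96% × 35% = 33.6%.
Direct stake: 5% = 5%.
Total: 10% + 33.6% + 5% = 48.6%.
Rounded: 48.60%.

48.60%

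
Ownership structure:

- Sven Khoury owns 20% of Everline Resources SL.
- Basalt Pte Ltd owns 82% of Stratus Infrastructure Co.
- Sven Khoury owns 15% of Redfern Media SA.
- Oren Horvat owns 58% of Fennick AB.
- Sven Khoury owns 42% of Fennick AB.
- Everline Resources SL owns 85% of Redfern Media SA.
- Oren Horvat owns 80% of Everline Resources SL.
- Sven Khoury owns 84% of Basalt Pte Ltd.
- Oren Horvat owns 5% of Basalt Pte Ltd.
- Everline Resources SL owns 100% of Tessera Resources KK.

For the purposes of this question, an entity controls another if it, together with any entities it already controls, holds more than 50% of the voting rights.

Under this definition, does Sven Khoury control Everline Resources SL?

No

Sven holds 84% of Basalt, so Sven controls Basalt.
Basalt holds 82% of Stratus, so Sven controls Stratus.
In Everline, Sven's side holds only 20%, not > 50%.
So Sven does not control Everline.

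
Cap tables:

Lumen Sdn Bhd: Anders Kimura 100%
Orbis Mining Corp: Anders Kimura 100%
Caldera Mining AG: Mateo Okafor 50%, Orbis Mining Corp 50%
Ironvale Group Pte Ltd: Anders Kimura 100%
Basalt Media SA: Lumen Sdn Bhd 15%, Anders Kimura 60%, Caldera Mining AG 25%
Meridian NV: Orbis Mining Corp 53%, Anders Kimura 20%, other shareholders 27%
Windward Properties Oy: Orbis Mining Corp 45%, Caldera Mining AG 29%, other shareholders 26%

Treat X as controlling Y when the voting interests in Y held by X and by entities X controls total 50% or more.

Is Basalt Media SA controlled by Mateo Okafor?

No

Mateo holds 50% of Caldera, so Mateo controls Caldera.
In Basalt, Mateo's side holds only 25%, not ≥ 50%.
So Mateo does not control Basalt.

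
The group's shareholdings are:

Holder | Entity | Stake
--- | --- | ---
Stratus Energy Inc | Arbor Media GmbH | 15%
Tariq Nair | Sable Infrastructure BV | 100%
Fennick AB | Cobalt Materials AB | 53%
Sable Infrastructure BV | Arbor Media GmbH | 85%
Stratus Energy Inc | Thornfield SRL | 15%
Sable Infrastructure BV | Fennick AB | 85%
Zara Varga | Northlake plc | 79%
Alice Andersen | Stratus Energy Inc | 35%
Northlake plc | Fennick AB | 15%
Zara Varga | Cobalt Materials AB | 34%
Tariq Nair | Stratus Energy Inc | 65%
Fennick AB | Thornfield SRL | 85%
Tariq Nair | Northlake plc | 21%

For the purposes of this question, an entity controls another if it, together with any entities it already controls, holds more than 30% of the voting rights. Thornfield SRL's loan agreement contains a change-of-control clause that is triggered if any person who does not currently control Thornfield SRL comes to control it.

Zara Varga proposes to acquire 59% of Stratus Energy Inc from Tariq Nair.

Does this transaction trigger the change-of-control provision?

The purchase adds only to Zara's holdings (Tariq's stake shrinks), so Zara is the only person who could newly come to control Thornfield.
Zara holds 79% of Northlake, so Zara controls Northlake.
Zara holds 34% of Cobalt, so Zara controls Cobalt.
Neither Zara nor any entity Zara controls holds any voting interest in Thornfield.
So before the transaction, Zara does not control Thornfield.
After the purchase, Zara holds 59% of Stratus directly, and Tariq's stake falls to 6%.
Zara holds 59% of Stratus, so Zara controls Stratus.
After the transaction, Zara's side holds 15% of Thornfield, not > 30%, so Zara still does not control Thornfield.
No new person acquires control, so the clause is not triggered.

No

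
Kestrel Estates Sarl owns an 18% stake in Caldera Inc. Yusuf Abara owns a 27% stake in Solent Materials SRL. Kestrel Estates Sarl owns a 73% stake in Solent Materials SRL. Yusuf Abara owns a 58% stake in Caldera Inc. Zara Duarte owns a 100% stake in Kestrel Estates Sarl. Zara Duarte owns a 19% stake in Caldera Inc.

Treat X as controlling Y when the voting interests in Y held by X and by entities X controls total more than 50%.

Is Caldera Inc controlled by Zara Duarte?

No

Zara holds 100% of Kestrel, so Zara controls Kestrel.
Kestrel holds 73% of Solent, so Zara controls Solent.
In Caldera, Zara's side holds only 19% + 18% = 37%, not > 50%.
So Zara does not control Caldera.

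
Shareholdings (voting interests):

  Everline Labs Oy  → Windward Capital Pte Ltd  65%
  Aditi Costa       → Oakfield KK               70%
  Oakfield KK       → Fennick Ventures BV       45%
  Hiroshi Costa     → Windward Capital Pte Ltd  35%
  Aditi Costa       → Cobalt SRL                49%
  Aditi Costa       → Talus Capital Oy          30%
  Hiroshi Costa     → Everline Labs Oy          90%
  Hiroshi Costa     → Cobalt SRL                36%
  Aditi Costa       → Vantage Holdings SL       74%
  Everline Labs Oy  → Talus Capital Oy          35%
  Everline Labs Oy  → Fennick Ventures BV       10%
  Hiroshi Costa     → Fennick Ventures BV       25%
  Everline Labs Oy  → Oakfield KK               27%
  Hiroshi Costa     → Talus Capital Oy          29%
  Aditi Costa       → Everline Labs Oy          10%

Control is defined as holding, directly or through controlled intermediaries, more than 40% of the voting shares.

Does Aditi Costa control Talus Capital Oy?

Aditi holds 70% of Oakfield, so Aditi controls Oakfield.
Oakfield holds 45% of Fennick, so Aditi controls Fennick.
Aditi holds 49% of Cobalt, so Aditi controls Cobalt.
Aditi holds 74% of Vantage, so Aditi controls Vantage.
In Talus, Aditi's side holds only 30%, not > 40%.
So Aditi does not control Talus.

No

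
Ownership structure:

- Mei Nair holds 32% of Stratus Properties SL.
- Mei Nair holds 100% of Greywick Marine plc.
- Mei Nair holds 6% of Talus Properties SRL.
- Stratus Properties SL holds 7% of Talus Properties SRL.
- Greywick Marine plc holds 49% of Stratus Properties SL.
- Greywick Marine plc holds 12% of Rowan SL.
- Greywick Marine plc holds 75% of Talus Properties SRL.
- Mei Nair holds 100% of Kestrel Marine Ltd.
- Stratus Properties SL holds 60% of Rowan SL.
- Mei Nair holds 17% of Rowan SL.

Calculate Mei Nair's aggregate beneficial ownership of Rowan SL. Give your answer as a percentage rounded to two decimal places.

Mei reaches Rowan along 4 paths.
Direct stake: 17% = 17%.
Via Greywick: 100% × 12% = 12%.
Via Stratus: 32% × 60% = 19.2%.
Via Greywick → Stratus: 100% × 49% × 60% = 29.4%.
Total: 17% + 12% + 19.2% + 29.4% = 77.6%.
Rounded: 77.60%.

77.60%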